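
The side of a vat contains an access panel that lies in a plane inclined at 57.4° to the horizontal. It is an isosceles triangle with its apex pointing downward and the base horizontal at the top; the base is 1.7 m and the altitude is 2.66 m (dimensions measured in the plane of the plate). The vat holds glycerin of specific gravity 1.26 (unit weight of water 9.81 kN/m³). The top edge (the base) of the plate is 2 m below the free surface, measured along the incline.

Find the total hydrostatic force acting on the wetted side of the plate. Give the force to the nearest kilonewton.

F ≈ 68 kN

γ = 1.26 × 9.81 = 12.3606 kN/m³.
Let θ = 57.4° be the plate's angle to the horizontal; measure y along the incline from where the plane meets the free surface. Vertical depth h = y·sinθ with sinθ = 0.842452.
With the apex down, the centroid sits h/3 = 2.66/3 = 0.886667 m below the base (the top edge), so y_c = 2 + 0.886667 = 2.88667 m and h_c = 2.88667 × 0.842452 = 2.43188 m.
A = ½ × 1.7 × 2.66 = 2.261 m².
Resultant F = γ·h_c·A = 12.3606 × 2.43188 × 2.261 = 67.9645 kN.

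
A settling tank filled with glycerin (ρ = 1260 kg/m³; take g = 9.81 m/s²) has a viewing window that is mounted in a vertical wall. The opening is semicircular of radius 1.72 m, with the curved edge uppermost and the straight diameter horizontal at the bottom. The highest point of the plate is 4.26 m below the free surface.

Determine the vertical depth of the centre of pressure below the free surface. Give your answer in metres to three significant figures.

γ = ρg = 1260 × 9.81 / 1000 = 12.3606 kN/m³.
The centroid lies 4r/(3π) = 0.729991 m above the diameter, so r − 4r/(3π) = 1.72 − 0.729991 = 0.990009 m below the topmost point, so the centroid depth is h_c = 4.26 + 0.990009 = 5.25001 m.
A = πr²/2 = π × 1.72²/2 = 4.64704 m².
Resultant F = γ·h_c·A = 12.3606 × 5.25001 × 4.64704 = 301.562 kN.
I_c = (π/8 − 8/(9π))·r⁴ = 0.109757 × 1.72⁴ = 0.960608 m⁴.
Centre of pressure: y_p = y_c + I_c/(y_c·A) = 5.25001 + 0.960608/(5.25001 × 4.64704) = 5.25001 + 0.039374 = 5.28938 m along the plane.

h_p = 5.29 m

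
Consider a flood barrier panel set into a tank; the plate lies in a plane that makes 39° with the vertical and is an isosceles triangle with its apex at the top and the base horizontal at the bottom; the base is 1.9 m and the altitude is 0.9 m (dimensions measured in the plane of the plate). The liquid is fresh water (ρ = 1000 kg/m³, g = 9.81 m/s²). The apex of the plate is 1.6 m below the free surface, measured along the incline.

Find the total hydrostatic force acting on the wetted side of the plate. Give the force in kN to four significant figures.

F ≈ 14.34 kN

γ = ρg = 1000 × 9.81 = 9810 N/m³ = 9.81 kN/m³.
The plate makes 39° with the vertical, i.e. θ = 90° − 39° = 51° to the horizontal. Measuring y along the incline from the free-surface line, vertical depth h = y·sinθ with sinθ = 0.777146.
With the apex up, the centroid sits 2h/3 = 2 × 0.9/3 = 0.6 m below the apex, so y_c = 1.6 + 0.6 = 2.2 m and h_c = 2.2 × 0.777146 = 1.70972 m.
A = ½ × 1.9 × 0.9 = 0.855 m².
Resultant F = γ·h_c·A = 9.81 × 1.70972 × 0.855 = 14.3404 kN.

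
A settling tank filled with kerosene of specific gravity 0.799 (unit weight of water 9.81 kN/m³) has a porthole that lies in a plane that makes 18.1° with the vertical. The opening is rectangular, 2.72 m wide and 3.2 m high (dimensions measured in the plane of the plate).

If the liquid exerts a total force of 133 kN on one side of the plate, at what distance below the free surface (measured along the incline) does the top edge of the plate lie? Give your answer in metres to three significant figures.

y_top ≈ 0.451 m

γ = 0.799 × 9.81 = 7.83819 kN/m³.
A = 2.72 × 3.2 = 8.704 m².
From F = γ·h_c·A, the centroid depth is h_c = 133/(7.83819 × 8.704) = 1.94947 m.
The plate makes 18.1° with the vertical, i.e. θ = 90° − 18.1° = 71.9° to the horizontal. Measuring y along the incline from the free-surface line, vertical depth h = y·sinθ with sinθ = 0.950516.
Along the incline, y_c = h_c/sinθ = 1.94947/0.950516 = 2.05096 m.
The centroid lies 3.2/2 = 1.6 m below the top edge, so the top edge sits at y_top = 2.05096 − 1.6 = 0.45096 m along the incline.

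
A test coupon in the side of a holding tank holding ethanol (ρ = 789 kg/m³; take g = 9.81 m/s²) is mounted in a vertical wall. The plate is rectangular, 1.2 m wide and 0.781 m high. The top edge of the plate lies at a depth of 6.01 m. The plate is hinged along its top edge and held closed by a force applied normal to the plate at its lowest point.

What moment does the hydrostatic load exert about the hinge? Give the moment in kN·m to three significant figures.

M ≈ 18.5 kN·m

γ = ρg = 789 × 9.81 / 1000 = 7.74009 kN/m³.
The centroid lies 0.781/2 = 0.3905 m below the top edge, so the centroid depth is h_c = 6.01 + 0.3905 = 6.4005 m.
A = 1.2 × 0.781 = 0.9372 m².
Resultant F = γ·h_c·A = 7.74009 × 6.4005 × 0.9372 = 46.4293 kN.
I_c = b·h³/12 = 1.2 × 0.781³/12 = 0.047638 m⁴.
Centre of pressure: y_p = y_c + I_c/(y_c·A) = 6.4005 + 0.047638/(6.4005 × 0.9372) = 6.4005 + 0.00794159 = 6.40844 m along the plane.
The resultant acts 0.3905 + 0.00794159 = 0.398442 m (along the plate) below the hinge at the top edge, so the moment about the hinge is M = F × 0.398442 = 46.4293 × 0.398442 = 18.4994 kN·m.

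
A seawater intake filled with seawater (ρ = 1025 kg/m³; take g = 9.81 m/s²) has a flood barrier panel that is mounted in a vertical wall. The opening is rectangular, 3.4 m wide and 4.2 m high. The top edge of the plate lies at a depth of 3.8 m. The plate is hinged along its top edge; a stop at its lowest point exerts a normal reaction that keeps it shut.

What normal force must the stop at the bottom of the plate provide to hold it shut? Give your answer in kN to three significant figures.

γ = ρg = 1025 × 9.81 / 1000 = 10.05525 kN/m³.
The centroid lies 4.2/2 = 2.1 m below the top edge, so the centroid depth is h_c = 3.8 + 2.1 = 5.9 m.
A = 3.4 × 4.2 = 14.28 m².
Resultant F = γ·h_c·A = 10.05525 × 5.9 × 14.28 = 847.175 kN.
I_c = b·h³/12 = 3.4 × 4.2³/12 = 20.9916 m⁴.
Centre of pressure: y_p = y_c + I_c/(y_c·A) = 5.9 + 20.9916/(5.9 × 14.28) = 5.9 + 0.249153 = 6.14915 m along the plane.
The resultant acts 2.1 + 0.249153 = 2.34915 m (along the plate) below the hinge at the top edge, so the moment about the hinge is M = F × 2.34915 = 847.175 × 2.34915 = 1990.14 kN·m.
A normal force at the bottom, 4.2 m from the hinge, must supply this moment: P = 1990.14/4.2 = 473.843 kN.

P ≈ 474 kN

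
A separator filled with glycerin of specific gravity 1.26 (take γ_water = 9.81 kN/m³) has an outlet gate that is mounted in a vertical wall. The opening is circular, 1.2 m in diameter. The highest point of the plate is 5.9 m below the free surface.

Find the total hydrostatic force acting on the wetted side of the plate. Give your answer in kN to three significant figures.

γ = 1.26 × 9.81 = 12.3606 kN/m³.
The centroid is at the centre, 0.6 m below the top of the plate, so the centroid depth is h_c = 5.9 + 0.6 = 6.5 m.
A = π(0.6)² = 1.13097 m².
Resultant F = γ·h_c·A = 12.3606 × 6.5 × 1.13097 = 90.8665 kN.

F ≈ 90.9 kN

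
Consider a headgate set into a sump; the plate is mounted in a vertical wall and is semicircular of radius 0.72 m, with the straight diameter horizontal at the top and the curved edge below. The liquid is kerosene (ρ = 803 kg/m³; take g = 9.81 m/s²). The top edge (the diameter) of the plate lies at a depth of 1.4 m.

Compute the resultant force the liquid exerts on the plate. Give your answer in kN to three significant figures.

F ≈ 10.9 kN

γ = ρg = 803 × 9.81 / 1000 = 7.87743 kN/m³.
The centroid of a semicircle lies 4r/(3π) = 0.305577 m from the diameter, here below the top edge, so the centroid depth is h_c = 1.4 + 0.305577 = 1.70558 m.
A = πr²/2 = π × 0.72²/2 = 0.814301 m².
Resultant F = γ·h_c·A = 7.87743 × 1.70558 × 0.814301 = 10.9406 kN.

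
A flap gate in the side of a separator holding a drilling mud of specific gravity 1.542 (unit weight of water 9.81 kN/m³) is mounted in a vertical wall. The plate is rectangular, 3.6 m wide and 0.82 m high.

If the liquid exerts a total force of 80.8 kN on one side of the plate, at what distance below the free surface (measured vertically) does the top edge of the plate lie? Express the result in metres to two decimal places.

d_top ≈ 1.40 m

γ = 1.542 × 9.81 = 15.12702 kN/m³.
A = 3.6 × 0.82 = 2.952 m².
From F = γ·h_c·A, the centroid depth is h_c = 80.8/(15.12702 × 2.952) = 1.80943 m.
The centroid lies 0.82/2 = 0.41 m below the top edge, so the top edge sits at h_top = 1.80943 − 0.41 = 1.39943 m below the surface.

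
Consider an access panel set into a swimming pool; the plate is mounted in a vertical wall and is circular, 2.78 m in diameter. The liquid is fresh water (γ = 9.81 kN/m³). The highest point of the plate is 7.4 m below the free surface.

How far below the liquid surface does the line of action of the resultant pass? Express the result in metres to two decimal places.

h_p = 8.84 m

γ = 9.81 kN/m³.
The centroid is at the centre, 1.39 m below the top of the plate, so the centroid depth is h_c = 7.4 + 1.39 = 8.79 m.
A = π(1.39)² = 6.06987 m².
Resultant F = γ·h_c·A = 9.81 × 8.79 × 6.06987 = 523.404 kN.
I_c = πr⁴/4 = π × 1.39⁴/4 = 2.9319 m⁴.
Centre of pressure: y_p = y_c + I_c/(y_c·A) = 8.79 + 2.9319/(8.79 × 6.06987) = 8.79 + 0.0549517 = 8.84495 m along the plane.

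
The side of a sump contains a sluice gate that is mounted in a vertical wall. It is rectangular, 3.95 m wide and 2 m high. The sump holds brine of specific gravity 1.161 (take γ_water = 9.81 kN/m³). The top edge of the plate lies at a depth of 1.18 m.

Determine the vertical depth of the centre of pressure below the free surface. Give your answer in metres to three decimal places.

γ = 1.161 × 9.81 = 11.38941 kN/m³.
The centroid lies 2/2 = 1 m below the top edge, so the centroid depth is h_c = 1.18 + 1 = 2.18 m.
A = 3.95 × 2 = 7.9 m².
Resultant F = γ·h_c·A = 11.38941 × 2.18 × 7.9 = 196.148 kN.
I_c = b·h³/12 = 3.95 × 2³/12 = 2.63333 m⁴.
Centre of pressure: y_p = y_c + I_c/(y_c·A) = 2.18 + 2.63333/(2.18 × 7.9) = 2.18 + 0.152905 = 2.33291 m along the plane.

h_p = 2.333 m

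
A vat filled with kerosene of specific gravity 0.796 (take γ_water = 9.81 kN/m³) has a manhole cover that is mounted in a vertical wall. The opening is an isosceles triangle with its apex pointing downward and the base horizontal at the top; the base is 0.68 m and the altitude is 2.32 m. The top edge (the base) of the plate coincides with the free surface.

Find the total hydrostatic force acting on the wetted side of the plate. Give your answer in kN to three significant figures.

γ = 0.796 × 9.81 = 7.80876 kN/m³.
With the apex down, the centroid sits h/3 = 2.32/3 = 0.773333 m below the base (the top edge), so the centroid depth is h_c = 0.773333 m.
A = ½ × 0.68 × 2.32 = 0.7888 m².
Resultant F = γ·h_c·A = 7.80876 × 0.773333 × 0.7888 = 4.76338 kN.

F ≈ 4.76 kN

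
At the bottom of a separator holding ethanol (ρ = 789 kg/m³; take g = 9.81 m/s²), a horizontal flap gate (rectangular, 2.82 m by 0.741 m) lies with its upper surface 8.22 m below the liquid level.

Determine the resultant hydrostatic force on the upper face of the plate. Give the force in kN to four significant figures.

γ = ρg = 789 × 9.81 / 1000 = 7.74009 kN/m³.
The plate is horizontal, so pressure is uniform at p = γ·h = 7.74009 × 8.22 = 63.6235 kN/m².
A = 2.82 × 0.741 = 2.08962 m².
F = p·A = 63.6235 × 2.08962 = 132.949 kN.

F ≈ 132.9 kN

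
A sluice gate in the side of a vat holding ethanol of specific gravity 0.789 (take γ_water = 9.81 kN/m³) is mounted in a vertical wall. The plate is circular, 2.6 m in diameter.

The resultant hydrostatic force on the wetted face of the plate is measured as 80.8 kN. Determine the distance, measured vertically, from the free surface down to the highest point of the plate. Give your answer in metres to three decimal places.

d_top ≈ 0.666 m

γ = 0.789 × 9.81 = 7.74009 kN/m³.
A = π(1.3)² = 5.30929 m².
From F = γ·h_c·A, the centroid depth is h_c = 80.8/(7.74009 × 5.30929) = 1.96621 m.
The centroid is at the centre, 1.3 m below the top of the plate, so the highest point sits at h_top = 1.96621 − 1.3 = 0.66621 m below the surface.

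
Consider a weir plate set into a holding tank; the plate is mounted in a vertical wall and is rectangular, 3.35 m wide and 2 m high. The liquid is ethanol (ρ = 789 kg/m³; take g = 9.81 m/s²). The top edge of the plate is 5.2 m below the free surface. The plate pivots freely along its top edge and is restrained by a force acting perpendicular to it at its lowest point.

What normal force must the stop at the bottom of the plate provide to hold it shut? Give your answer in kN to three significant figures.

γ = ρg = 789 × 9.81 / 1000 = 7.74009 kN/m³.
The centroid lies 2/2 = 1 m below the top edge, so the centroid depth is h_c = 5.2 + 1 = 6.2 m.
A = 3.35 × 2 = 6.7 m².
Resultant F = γ·h_c·A = 7.74009 × 6.2 × 6.7 = 321.523 kN.
I_c = b·h³/12 = 3.35 × 2³/12 = 2.23333 m⁴.
Centre of pressure: y_p = y_c + I_c/(y_c·A) = 6.2 + 2.23333/(6.2 × 6.7) = 6.2 + 0.0537634 = 6.25376 m along the plane.
The resultant acts 1 + 0.0537634 = 1.05376 m (along the plate) below the hinge at the top edge, so the moment about the hinge is M = F × 1.05376 = 321.523 × 1.05376 = 338.808 kN·m.
A normal force at the bottom, 2 m from the hinge, must supply this moment: P = 338.808/2 = 169.404 kN.

P ≈ 169 kN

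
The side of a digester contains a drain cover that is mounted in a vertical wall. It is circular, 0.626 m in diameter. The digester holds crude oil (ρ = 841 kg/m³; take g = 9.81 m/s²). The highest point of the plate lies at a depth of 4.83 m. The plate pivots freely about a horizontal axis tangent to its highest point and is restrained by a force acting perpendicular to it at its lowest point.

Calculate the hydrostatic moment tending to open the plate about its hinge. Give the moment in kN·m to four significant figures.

M ≈ 4.150 kN·m

γ = ρg = 841 × 9.81 / 1000 = 8.25021 kN/m³.
The centroid is at the centre, 0.313 m below the top of the plate, so the centroid depth is h_c = 4.83 + 0.313 = 5.143 m.
A = π(0.313)² = 0.307779 m².
Resultant F = γ·h_c·A = 8.25021 × 5.143 × 0.307779 = 13.0593 kN.
I_c = πr⁴/4 = π × 0.313⁴/4 = 0.00753819 m⁴.
Centre of pressure: y_p = y_c + I_c/(y_c·A) = 5.143 + 0.00753819/(5.143 × 0.307779) = 5.143 + 0.00476224 = 5.14776 m along the plane.
The resultant acts 0.313 + 0.00476224 = 0.317762 m (along the plate) below the hinge at the top edge, so the moment about the hinge is M = F × 0.317762 = 13.0593 × 0.317762 = 4.14975 kN·m.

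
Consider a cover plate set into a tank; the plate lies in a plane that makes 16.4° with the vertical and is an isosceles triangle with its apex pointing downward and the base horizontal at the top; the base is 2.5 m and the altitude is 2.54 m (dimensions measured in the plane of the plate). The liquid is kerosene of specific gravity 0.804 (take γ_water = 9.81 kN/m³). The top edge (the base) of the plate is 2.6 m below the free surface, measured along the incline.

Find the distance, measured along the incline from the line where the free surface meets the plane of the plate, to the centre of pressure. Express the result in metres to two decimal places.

y_p = 3.55 m

γ = 0.804 × 9.81 = 7.88724 kN/m³.
The plate makes 16.4° with the vertical, i.e. θ = 90° − 16.4° = 73.6° to the horizontal. Measuring y along the incline from the free-surface line, vertical depth h = y·sinθ with sinθ = 0.959314.
With the apex down, the centroid sits h/3 = 2.54/3 = 0.846667 m below the base (the top edge), so y_c = 2.6 + 0.846667 = 3.44667 m and h_c = 3.44667 × 0.959314 = 3.30644 m.
A = ½ × 2.5 × 2.54 = 3.175 m².
Resultant F = γ·h_c·A = 7.88724 × 3.30644 × 3.175 = 82.7998 kN.
I_c = b·h³/36 = 2.5 × 2.54³/36 = 1.13799 m⁴.
Centre of pressure: y_p = y_c + I_c/(y_c·A) = 3.44667 + 1.13799/(3.44667 × 3.175) = 3.44667 + 0.103991 = 3.55066 m along the plane.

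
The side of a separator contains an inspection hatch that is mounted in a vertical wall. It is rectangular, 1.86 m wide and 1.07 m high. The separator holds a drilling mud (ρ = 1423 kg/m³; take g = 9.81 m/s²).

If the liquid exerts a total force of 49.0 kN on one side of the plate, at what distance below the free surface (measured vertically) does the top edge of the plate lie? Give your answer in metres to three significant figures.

d_top ≈ 1.23 m

γ = ρg = 1423 × 9.81 / 1000 = 13.95963 kN/m³.
A = 1.86 × 1.07 = 1.9902 m².
From F = γ·h_c·A, the centroid depth is h_c = 49.0/(13.95963 × 1.9902) = 1.7637 m.
The centroid lies 1.07/2 = 0.535 m below the top edge, so the top edge sits at h_top = 1.7637 − 0.535 = 1.2287 m below the surface.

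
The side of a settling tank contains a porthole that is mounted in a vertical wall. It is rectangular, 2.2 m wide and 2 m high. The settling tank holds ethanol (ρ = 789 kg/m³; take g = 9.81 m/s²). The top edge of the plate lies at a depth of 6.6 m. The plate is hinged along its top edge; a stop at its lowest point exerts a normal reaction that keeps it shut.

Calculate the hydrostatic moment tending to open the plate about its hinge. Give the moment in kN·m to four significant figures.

M ≈ 270.2 kN·m

γ = ρg = 789 × 9.81 / 1000 = 7.74009 kN/m³.
The centroid lies 2/2 = 1 m below the top edge, so the centroid depth is h_c = 6.6 + 1 = 7.6 m.
A = 2.2 × 2 = 4.4 m².
Resultant F = γ·h_c·A = 7.74009 × 7.6 × 4.4 = 258.829 kN.
I_c = b·h³/12 = 2.2 × 2³/12 = 1.46667 m⁴.
Centre of pressure: y_p = y_c + I_c/(y_c·A) = 7.6 + 1.46667/(7.6 × 4.4) = 7.6 + 0.0438597 = 7.64386 m along the plane.
The resultant acts 1 + 0.0438597 = 1.04386 m (along the plate) below the hinge at the top edge, so the moment about the hinge is M = F × 1.04386 = 258.829 × 1.04386 = 270.181 kN·m.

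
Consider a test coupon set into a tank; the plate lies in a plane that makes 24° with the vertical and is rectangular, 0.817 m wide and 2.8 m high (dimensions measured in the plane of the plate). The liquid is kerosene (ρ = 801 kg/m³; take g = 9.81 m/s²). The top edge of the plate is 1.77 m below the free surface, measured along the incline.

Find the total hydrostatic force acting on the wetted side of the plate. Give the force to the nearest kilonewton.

F ≈ 52 kN

γ = ρg = 801 × 9.81 / 1000 = 7.85781 kN/m³.
The plate makes 24° with the vertical, i.e. θ = 90° − 24° = 66° to the horizontal. Measuring y along the incline from the free-surface line, vertical depth h = y·sinθ with sinθ = 0.913545.
The centroid lies 2.8/2 = 1.4 m below the top edge, so y_c = 1.77 + 1.4 = 3.17 m and h_c = 3.17 × 0.913545 = 2.89594 m.
A = 0.817 × 2.8 = 2.2876 m².
Resultant F = γ·h_c·A = 7.85781 × 2.89594 × 2.2876 = 52.056 kN.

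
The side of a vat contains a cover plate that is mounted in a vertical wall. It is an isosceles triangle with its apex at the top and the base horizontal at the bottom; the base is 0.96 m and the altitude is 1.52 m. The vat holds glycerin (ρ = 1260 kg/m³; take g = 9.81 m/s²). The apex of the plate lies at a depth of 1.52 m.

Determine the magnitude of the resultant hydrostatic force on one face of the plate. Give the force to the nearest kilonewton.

γ = ρg = 1260 × 9.81 / 1000 = 12.3606 kN/m³.
With the apex up, the centroid sits 2h/3 = 2 × 1.52/3 = 1.01333 m below the apex, so the centroid depth is h_c = 1.52 + 1.01333 = 2.53333 m.
A = ½ × 0.96 × 1.52 = 0.7296 m².
Resultant F = γ·h_c·A = 12.3606 × 2.53333 × 0.7296 = 22.8463 kN.

F ≈ 23 kN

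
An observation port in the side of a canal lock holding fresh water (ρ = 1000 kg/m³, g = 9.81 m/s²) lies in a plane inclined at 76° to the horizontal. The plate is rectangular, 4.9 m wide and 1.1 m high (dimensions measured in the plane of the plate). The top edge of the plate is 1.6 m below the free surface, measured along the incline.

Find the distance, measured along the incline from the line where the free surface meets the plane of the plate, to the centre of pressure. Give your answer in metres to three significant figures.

y_p = 2.20 m

γ = ρg = 1000 × 9.81 = 9810 N/m³ = 9.81 kN/m³.
Let θ = 76° be the plate's angle to the horizontal; measure y along the incline from where the plane meets the free surface. Vertical depth h = y·sinθ with sinθ = 0.970296.
The centroid lies 1.1/2 = 0.55 m below the top edge, so y_c = 1.6 + 0.55 = 2.15 m and h_c = 2.15 × 0.970296 = 2.08614 m.
A = 4.9 × 1.1 = 5.39 m².
Resultant F = γ·h_c·A = 9.81 × 2.08614 × 5.39 = 110.307 kN.
I_c = b·h³/12 = 4.9 × 1.1³/12 = 0.543492 m⁴.
Centre of pressure: y_p = y_c + I_c/(y_c·A) = 2.15 + 0.543492/(2.15 × 5.39) = 2.15 + 0.0468993 = 2.1969 m along the plane.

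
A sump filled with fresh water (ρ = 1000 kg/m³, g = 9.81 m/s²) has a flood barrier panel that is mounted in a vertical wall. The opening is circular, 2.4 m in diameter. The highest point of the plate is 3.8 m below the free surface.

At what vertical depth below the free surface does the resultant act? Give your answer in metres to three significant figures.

γ = ρg = 1000 × 9.81 = 9810 N/m³ = 9.81 kN/m³.
The centroid is at the centre, 1.2 m below the top of the plate, so the centroid depth is h_c = 3.8 + 1.2 = 5 m.
A = π(1.2)² = 4.52389 m².
Resultant F = γ·h_c·A = 9.81 × 5 × 4.52389 = 221.897 kN.
I_c = πr⁴/4 = π × 1.2⁴/4 = 1.6286 m⁴.
Centre of pressure: y_p = y_c + I_c/(y_c·A) = 5 + 1.6286/(5 × 4.52389) = 5 + 0.072 = 5.072 m along the plane.

h_p = 5.07 m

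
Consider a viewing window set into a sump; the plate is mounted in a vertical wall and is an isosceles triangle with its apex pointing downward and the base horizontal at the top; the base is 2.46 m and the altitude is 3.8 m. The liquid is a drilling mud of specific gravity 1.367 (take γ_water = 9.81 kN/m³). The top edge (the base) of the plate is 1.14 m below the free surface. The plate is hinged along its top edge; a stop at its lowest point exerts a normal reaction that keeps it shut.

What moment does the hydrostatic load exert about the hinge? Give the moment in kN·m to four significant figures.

M ≈ 241.4 kN·m

γ = 1.367 × 9.81 = 13.41027 kN/m³.
With the apex down, the centroid sits h/3 = 3.8/3 = 1.26667 m below the base (the top edge), so the centroid depth is h_c = 1.14 + 1.26667 = 2.40667 m.
A = ½ × 2.46 × 3.8 = 4.674 m².
Resultant F = γ·h_c·A = 13.41027 × 2.40667 × 4.674 = 150.849 kN.
I_c = b·h³/36 = 2.46 × 3.8³/36 = 3.74959 m⁴.
Centre of pressure: y_p = y_c + I_c/(y_c·A) = 2.40667 + 3.74959/(2.40667 × 4.674) = 2.40667 + 0.333333 = 2.74 m along the plane.
The resultant acts 1.26667 + 0.333333 = 1.6 m (along the plate) below the hinge at the top edge, so the moment about the hinge is M = F × 1.6 = 150.849 × 1.6 = 241.358 kN·m.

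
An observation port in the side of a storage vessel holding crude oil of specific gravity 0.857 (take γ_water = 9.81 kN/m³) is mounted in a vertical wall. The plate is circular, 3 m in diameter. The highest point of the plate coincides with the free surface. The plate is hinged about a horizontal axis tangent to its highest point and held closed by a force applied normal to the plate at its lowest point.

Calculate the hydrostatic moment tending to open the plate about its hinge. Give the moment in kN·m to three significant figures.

M ≈ 167 kN·m

γ = 0.857 × 9.81 = 8.40717 kN/m³.
The centroid is at the centre, 1.5 m below the top of the plate, so the centroid depth is h_c = 1.5 m.
A = π(1.5)² = 7.06858 m².
Resultant F = γ·h_c·A = 8.40717 × 1.5 × 7.06858 = 89.1401 kN.
I_c = πr⁴/4 = π × 1.5⁴/4 = 3.97608 m⁴.
Centre of pressure: y_p = y_c + I_c/(y_c·A) = 1.5 + 3.97608/(1.5 × 7.06858) = 1.5 + 0.375 = 1.875 m along the plane.
The resultant acts 1.5 + 0.375 = 1.875 m (along the plate) below the hinge at the top edge, so the moment about the hinge is M = F × 1.875 = 89.1401 × 1.875 = 167.138 kN·m.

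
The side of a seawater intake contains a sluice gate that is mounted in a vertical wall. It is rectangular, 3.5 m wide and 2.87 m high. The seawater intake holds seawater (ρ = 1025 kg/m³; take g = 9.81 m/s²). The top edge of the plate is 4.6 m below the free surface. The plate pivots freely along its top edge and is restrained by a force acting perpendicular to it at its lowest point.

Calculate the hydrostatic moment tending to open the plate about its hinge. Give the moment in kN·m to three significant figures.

M ≈ 944 kN·m

γ = ρg = 1025 × 9.81 / 1000 = 10.05525 kN/m³.
The centroid lies 2.87/2 = 1.435 m below the top edge, so the centroid depth is h_c = 4.6 + 1.435 = 6.035 m.
A = 3.5 × 2.87 = 10.045 m².
Resultant F = γ·h_c·A = 10.05525 × 6.035 × 10.045 = 609.565 kN.
I_c = b·h³/12 = 3.5 × 2.87³/12 = 6.89497 m⁴.
Centre of pressure: y_p = y_c + I_c/(y_c·A) = 6.035 + 6.89497/(6.035 × 10.045) = 6.035 + 0.113738 = 6.14874 m along the plane.
The resultant acts 1.435 + 0.113738 = 1.54874 m (along the plate) below the hinge at the top edge, so the moment about the hinge is M = F × 1.54874 = 609.565 × 1.54874 = 944.058 kN·m.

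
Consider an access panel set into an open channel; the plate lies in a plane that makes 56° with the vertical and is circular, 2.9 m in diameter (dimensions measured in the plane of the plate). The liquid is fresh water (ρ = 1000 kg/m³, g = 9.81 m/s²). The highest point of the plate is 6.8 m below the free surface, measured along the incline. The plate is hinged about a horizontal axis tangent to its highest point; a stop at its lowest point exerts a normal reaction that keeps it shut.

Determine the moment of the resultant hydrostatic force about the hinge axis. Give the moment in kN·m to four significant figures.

M ≈ 452.5 kN·m

γ = ρg = 1000 × 9.81 = 9810 N/m³ = 9.81 kN/m³.
The plate makes 56° with the vertical, i.e. θ = 90° − 56° = 34° to the horizontal. Measuring y along the incline from the free-surface line, vertical depth h = y·sinθ with sinθ = 0.559193.
The centroid is at the centre, 1.45 m below the top of the plate, so y_c = 6.8 + 1.45 = 8.25 m and h_c = 8.25 × 0.559193 = 4.61334 m.
A = π(1.45)² = 6.6052 m².
Resultant F = γ·h_c·A = 9.81 × 4.61334 × 6.6052 = 298.931 kN.
I_c = πr⁴/4 = π × 1.45⁴/4 = 3.47186 m⁴.
Centre of pressure: y_p = y_c + I_c/(y_c·A) = 8.25 + 3.47186/(8.25 × 6.6052) = 8.25 + 0.0637122 = 8.31371 m along the plane.
The resultant acts 1.45 + 0.0637122 = 1.51371 m (along the plate) below the hinge at the top edge, so the moment about the hinge is M = F × 1.51371 = 298.931 × 1.51371 = 452.495 kN·m.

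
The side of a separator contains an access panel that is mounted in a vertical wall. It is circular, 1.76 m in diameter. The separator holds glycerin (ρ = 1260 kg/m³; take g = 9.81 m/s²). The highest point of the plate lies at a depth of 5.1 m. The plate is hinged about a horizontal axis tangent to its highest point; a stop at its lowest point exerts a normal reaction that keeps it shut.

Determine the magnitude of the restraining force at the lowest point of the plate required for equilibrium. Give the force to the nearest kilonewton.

P ≈ 93 kN

γ = ρg = 1260 × 9.81 / 1000 = 12.3606 kN/m³.
The centroid is at the centre, 0.88 m below the top of the plate, so the centroid depth is h_c = 5.1 + 0.88 = 5.98 m.
A = π(0.88)² = 2.43285 m².
Resultant F = γ·h_c·A = 12.3606 × 5.98 × 2.43285 = 179.827 kN.
I_c = πr⁴/4 = π × 0.88⁴/4 = 0.471 m⁴.
Centre of pressure: y_p = y_c + I_c/(y_c·A) = 5.98 + 0.471/(5.98 × 2.43285) = 5.98 + 0.0323746 = 6.01237 m along the plane.
The resultant acts 0.88 + 0.0323746 = 0.912375 m (along the plate) below the hinge at the top edge, so the moment about the hinge is M = F × 0.912375 = 179.827 × 0.912375 = 164.07 kN·m.
A normal force at the bottom, 1.76 m from the hinge, must supply this moment: P = 164.07/1.76 = 93.2216 kN.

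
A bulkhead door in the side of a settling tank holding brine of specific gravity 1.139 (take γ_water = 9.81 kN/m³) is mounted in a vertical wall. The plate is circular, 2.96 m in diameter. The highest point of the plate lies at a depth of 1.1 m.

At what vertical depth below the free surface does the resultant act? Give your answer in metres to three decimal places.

h_p = 2.792 m

γ = 1.139 × 9.81 = 11.17359 kN/m³.
The centroid is at the centre, 1.48 m below the top of the plate, so the centroid depth is h_c = 1.1 + 1.48 = 2.58 m.
A = π(1.48)² = 6.88134 m².
Resultant F = γ·h_c·A = 11.17359 × 2.58 × 6.88134 = 198.374 kN.
I_c = πr⁴/4 = π × 1.48⁴/4 = 3.76822 m⁴.
Centre of pressure: y_p = y_c + I_c/(y_c·A) = 2.58 + 3.76822/(2.58 × 6.88134) = 2.58 + 0.212248 = 2.79225 m along the plane.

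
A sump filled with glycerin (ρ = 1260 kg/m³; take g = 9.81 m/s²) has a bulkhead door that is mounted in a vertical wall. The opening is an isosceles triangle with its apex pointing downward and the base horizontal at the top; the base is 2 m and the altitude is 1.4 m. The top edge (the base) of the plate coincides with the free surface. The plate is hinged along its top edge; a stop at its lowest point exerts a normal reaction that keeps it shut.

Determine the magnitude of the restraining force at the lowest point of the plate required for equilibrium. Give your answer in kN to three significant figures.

γ = ρg = 1260 × 9.81 / 1000 = 12.3606 kN/m³.
With the apex down, the centroid sits h/3 = 1.4/3 = 0.466667 m below the base (the top edge), so the centroid depth is h_c = 0.466667 m.
A = ½ × 2 × 1.4 = 1.4 m².
Resultant F = γ·h_c·A = 12.3606 × 0.466667 × 1.4 = 8.0756 kN.
I_c = b·h³/36 = 2 × 1.4³/36 = 0.152444 m⁴.
Centre of pressure: y_p = y_c + I_c/(y_c·A) = 0.466667 + 0.152444/(0.466667 × 1.4) = 0.466667 + 0.233332 = 0.699999 m along the plane.
The resultant acts 0.466667 + 0.233332 = 0.699999 m (along the plate) below the hinge at the top edge, so the moment about the hinge is M = F × 0.699999 = 8.0756 × 0.699999 = 5.65291 kN·m.
A normal force at the bottom, 1.4 m from the hinge, must supply this moment: P = 5.65291/1.4 = 4.03779 kN.

P ≈ 4.04 kN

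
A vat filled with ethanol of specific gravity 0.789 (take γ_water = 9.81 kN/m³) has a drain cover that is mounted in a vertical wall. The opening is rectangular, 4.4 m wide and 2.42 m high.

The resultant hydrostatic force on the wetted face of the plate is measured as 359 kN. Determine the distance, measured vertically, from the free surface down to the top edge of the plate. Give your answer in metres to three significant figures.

γ = 0.789 × 9.81 = 7.74009 kN/m³.
A = 4.4 × 2.42 = 10.648 m².
From F = γ·h_c·A, the centroid depth is h_c = 359/(7.74009 × 10.648) = 4.35593 m.
The centroid lies 2.42/2 = 1.21 m below the top edge, so the top edge sits at h_top = 4.35593 − 1.21 = 3.14593 m below the surface.

d_top ≈ 3.15 m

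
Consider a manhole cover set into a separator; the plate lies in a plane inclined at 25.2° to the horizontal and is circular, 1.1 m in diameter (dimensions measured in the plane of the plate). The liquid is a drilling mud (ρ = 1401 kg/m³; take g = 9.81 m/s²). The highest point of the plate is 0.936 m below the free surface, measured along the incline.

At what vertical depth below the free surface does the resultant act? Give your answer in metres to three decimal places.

h_p = 0.654 m

γ = ρg = 1401 × 9.81 / 1000 = 13.74381 kN/m³.
Let θ = 25.2° be the plate's angle to the horizontal; measure y along the incline from where the plane meets the free surface. Vertical depth h = y·sinθ with sinθ = 0.425779.
The centroid is at the centre, 0.55 m below the top of the plate, so y_c = 0.936 + 0.55 = 1.486 m and h_c = 1.486 × 0.425779 = 0.632708 m.
A = π(0.55)² = 0.950332 m².
Resultant F = γ·h_c·A = 13.74381 × 0.632708 × 0.950332 = 8.26391 kN.
I_c = πr⁴/4 = π × 0.55⁴/4 = 0.0718688 m⁴.
Centre of pressure: y_p = y_c + I_c/(y_c·A) = 1.486 + 0.0718688/(1.486 × 0.950332) = 1.486 + 0.0508916 = 1.53689 m along the plane.
Vertically, h_p = y_p·sinθ = 1.53689 × 0.425779 = 0.654375 m.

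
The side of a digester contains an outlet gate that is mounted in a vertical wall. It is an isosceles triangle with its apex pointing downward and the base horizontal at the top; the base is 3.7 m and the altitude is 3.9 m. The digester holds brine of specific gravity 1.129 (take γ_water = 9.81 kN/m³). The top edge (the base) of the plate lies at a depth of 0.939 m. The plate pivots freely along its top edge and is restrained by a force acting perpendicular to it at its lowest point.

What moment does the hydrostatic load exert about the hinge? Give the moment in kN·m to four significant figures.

M ≈ 300.1 kN·m

γ = 1.129 × 9.81 = 11.07549 kN/m³.
With the apex down, the centroid sits h/3 = 3.9/3 = 1.3 m below the base (the top edge), so the centroid depth is h_c = 0.939 + 1.3 = 2.239 m.
A = ½ × 3.7 × 3.9 = 7.215 m².
Resultant F = γ·h_c·A = 11.07549 × 2.239 × 7.215 = 178.918 kN.
I_c = b·h³/36 = 3.7 × 3.9³/36 = 6.09668 m⁴.
Centre of pressure: y_p = y_c + I_c/(y_c·A) = 2.239 + 6.09668/(2.239 × 7.215) = 2.239 + 0.377401 = 2.6164 m along the plane.
The resultant acts 1.3 + 0.377401 = 1.6774 m (along the plate) below the hinge at the top edge, so the moment about the hinge is M = F × 1.6774 = 178.918 × 1.6774 = 300.117 kN·m.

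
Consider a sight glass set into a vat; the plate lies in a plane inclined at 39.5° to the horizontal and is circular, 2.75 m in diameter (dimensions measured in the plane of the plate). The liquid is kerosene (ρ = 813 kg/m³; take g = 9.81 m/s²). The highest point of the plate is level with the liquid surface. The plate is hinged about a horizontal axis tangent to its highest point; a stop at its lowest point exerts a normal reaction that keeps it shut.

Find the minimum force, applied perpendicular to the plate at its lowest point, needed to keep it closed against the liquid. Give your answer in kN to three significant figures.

γ = ρg = 813 × 9.81 / 1000 = 7.97553 kN/m³.
Let θ = 39.5° be the plate's angle to the horizontal; measure y along the incline from where the plane meets the free surface. Vertical depth h = y·sinθ with sinθ = 0.636078.
The centroid is at the centre, 1.375 m below the top of the plate, so y_c = 1.375 m and h_c = 1.375 × 0.636078 = 0.874607 m.
A = π(1.375)² = 5.93957 m².
Resultant F = γ·h_c·A = 7.97553 × 0.874607 × 5.93957 = 41.4312 kN.
I_c = πr⁴/4 = π × 1.375⁴/4 = 2.80738 m⁴.
Centre of pressure: y_p = y_c + I_c/(y_c·A) = 1.375 + 2.80738/(1.375 × 5.93957) = 1.375 + 0.343751 = 1.71875 m along the plane.
The resultant acts 1.375 + 0.343751 = 1.71875 m (along the plate) below the hinge at the top edge, so the moment about the hinge is M = F × 1.71875 = 41.4312 × 1.71875 = 71.2099 kN·m.
A normal force at the bottom, 2.75 m from the hinge, must supply this moment: P = 71.2099/2.75 = 25.8945 kN.

P ≈ 25.9 kN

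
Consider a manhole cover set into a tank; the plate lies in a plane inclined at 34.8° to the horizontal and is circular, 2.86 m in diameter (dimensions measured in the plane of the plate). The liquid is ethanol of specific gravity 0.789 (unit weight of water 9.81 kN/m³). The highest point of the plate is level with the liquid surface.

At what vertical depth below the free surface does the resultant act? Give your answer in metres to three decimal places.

γ = 0.789 × 9.81 = 7.74009 kN/m³.
Let θ = 34.8° be the plate's angle to the horizontal; measure y along the incline from where the plane meets the free surface. Vertical depth h = y·sinθ with sinθ = 0.570714.
The centroid is at the centre, 1.43 m below the top of the plate, so y_c = 1.43 m and h_c = 1.43 × 0.570714 = 0.816121 m.
A = π(1.43)² = 6.42424 m².
Resultant F = γ·h_c·A = 7.74009 × 0.816121 × 6.42424 = 40.581 kN.
I_c = πr⁴/4 = π × 1.43⁴/4 = 3.28423 m⁴.
Centre of pressure: y_p = y_c + I_c/(y_c·A) = 1.43 + 3.28423/(1.43 × 6.42424) = 1.43 + 0.3575 = 1.7875 m along the plane.
Vertically, h_p = y_p·sinθ = 1.7875 × 0.570714 = 1.02015 m.

h_p = 1.020 m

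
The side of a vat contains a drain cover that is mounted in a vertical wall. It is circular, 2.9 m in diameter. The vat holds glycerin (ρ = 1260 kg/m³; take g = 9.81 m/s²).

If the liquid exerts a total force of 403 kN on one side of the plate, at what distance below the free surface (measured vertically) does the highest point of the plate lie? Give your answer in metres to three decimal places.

d_top ≈ 3.486 m

γ = ρg = 1260 × 9.81 / 1000 = 12.3606 kN/m³.
A = π(1.45)² = 6.6052 m².
From F = γ·h_c·A, the centroid depth is h_c = 403/(12.3606 × 6.6052) = 4.93605 m.
The centroid is at the centre, 1.45 m below the top of the plate, so the highest point sits at h_top = 4.93605 − 1.45 = 3.48605 m below the surface.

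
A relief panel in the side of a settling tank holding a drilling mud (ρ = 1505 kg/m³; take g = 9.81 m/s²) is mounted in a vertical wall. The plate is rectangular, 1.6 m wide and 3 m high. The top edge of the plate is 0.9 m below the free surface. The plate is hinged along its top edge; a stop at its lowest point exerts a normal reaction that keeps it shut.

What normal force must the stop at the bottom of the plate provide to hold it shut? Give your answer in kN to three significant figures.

P ≈ 103 kN

γ = ρg = 1505 × 9.81 / 1000 = 14.76405 kN/m³.
The centroid lies 3/2 = 1.5 m below the top edge, so the centroid depth is h_c = 0.9 + 1.5 = 2.4 m.
A = 1.6 × 3 = 4.8 m².
Resultant F = γ·h_c·A = 14.76405 × 2.4 × 4.8 = 170.082 kN.
I_c = b·h³/12 = 1.6 × 3³/12 = 3.6 m⁴.
Centre of pressure: y_p = y_c + I_c/(y_c·A) = 2.4 + 3.6/(2.4 × 4.8) = 2.4 + 0.3125 = 2.7125 m along the plane.
The resultant acts 1.5 + 0.3125 = 1.8125 m (along the plate) below the hinge at the top edge, so the moment about the hinge is M = F × 1.8125 = 170.082 × 1.8125 = 308.274 kN·m.
A normal force at the bottom, 3 m from the hinge, must supply this moment: P = 308.274/3 = 102.758 kN.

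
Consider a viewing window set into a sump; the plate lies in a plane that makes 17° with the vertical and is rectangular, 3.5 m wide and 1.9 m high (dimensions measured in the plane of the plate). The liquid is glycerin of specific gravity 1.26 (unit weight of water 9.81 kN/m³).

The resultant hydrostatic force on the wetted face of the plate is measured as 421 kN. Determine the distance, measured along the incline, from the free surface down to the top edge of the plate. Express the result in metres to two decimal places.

y_top ≈ 4.41 m

γ = 1.26 × 9.81 = 12.3606 kN/m³.
A = 3.5 × 1.9 = 6.65 m².
From F = γ·h_c·A, the centroid depth is h_c = 421/(12.3606 × 6.65) = 5.12178 m.
The plate makes 17° with the vertical, i.e. θ = 90° − 17° = 73° to the horizontal. Measuring y along the incline from the free-surface line, vertical depth h = y·sinθ with sinθ = 0.956305.
Along the incline, y_c = h_c/sinθ = 5.12178/0.956305 = 5.3558 m.
The centroid lies 1.9/2 = 0.95 m below the top edge, so the top edge sits at y_top = 5.3558 − 0.95 = 4.4058 m along the incline.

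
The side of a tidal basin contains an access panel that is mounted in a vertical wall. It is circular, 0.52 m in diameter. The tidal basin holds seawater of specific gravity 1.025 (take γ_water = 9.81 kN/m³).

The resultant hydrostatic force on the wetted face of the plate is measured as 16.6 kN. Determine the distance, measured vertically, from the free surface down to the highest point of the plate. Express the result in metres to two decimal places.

d_top ≈ 7.51 m

γ = 1.025 × 9.81 = 10.05525 kN/m³.
A = π(0.26)² = 0.212372 m².
From F = γ·h_c·A, the centroid depth is h_c = 16.6/(10.05525 × 0.212372) = 7.77352 m.
The centroid is at the centre, 0.26 m below the top of the plate, so the highest point sits at h_top = 7.77352 − 0.26 = 7.51352 m below the surface.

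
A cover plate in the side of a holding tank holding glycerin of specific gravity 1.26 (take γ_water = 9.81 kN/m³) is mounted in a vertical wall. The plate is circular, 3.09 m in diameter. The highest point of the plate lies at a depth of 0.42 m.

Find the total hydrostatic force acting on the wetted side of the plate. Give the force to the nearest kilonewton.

F ≈ 182 kN

γ = 1.26 × 9.81 = 12.3606 kN/m³.
The centroid is at the centre, 1.545 m below the top of the plate, so the centroid depth is h_c = 0.42 + 1.545 = 1.965 m.
A = π(1.545)² = 7.49906 m².
Resultant F = γ·h_c·A = 12.3606 × 1.965 × 7.49906 = 182.142 kN.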